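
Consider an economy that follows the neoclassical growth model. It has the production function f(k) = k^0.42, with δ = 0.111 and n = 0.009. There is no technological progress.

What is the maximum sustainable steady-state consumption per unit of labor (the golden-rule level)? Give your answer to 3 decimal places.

At the golden rule, f'(k) = n + δ, so α·k^(α−1) = n + δ and k_gold = (α/(n + δ))^(1/(1−α)).
k_gold = (0.42/0.120)^(1/0.58) = 3.5000^1.7241 ≈ 8.6702
c_gold = f(k_gold) − (n + δ)·k_gold = 2.4773 − 0.120×8.6702 ≈ 1.4369

c_gold ≈ 1.437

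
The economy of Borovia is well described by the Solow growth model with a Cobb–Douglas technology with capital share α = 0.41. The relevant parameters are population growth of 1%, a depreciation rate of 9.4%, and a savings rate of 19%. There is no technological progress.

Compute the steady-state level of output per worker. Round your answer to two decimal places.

y* = 1.52

Steady state requires s·f(k) = (n + δ)·k, i.e. s·k^α = (n + δ)·k.
Rearranging, k^(1−α) = s / (n + δ).
k^0.59 = 0.19 / (0.010 + 0.094) = 0.19 / 0.104 = 1.8269
k* = 1.8269^(1/0.59) ≈ 2.7771
y* = (k*)^α = 2.7771^0.41 ≈ 1.5201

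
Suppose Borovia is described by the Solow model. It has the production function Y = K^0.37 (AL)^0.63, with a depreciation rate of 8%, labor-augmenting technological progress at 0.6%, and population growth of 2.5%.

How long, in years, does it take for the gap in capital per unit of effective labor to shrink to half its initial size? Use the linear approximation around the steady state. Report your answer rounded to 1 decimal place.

t_½ ≈ 9.9 years

Near the steady state the convergence rate is λ = (1 − α)(n + g + δ).
λ = (1 − 0.37) × 0.111 = 0.63 × 0.111 = 0.06993
Half-life = ln 2 / λ = 0.6931 / 0.06993 ≈ 9.91 years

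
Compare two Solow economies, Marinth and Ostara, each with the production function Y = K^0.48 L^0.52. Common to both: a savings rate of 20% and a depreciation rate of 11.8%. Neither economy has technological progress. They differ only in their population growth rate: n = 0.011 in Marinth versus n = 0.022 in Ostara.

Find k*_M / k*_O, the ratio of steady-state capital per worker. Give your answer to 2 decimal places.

k*_M / k*_O ≈ 1.17

Steady-state k* = [s/(n + δ)]^(1/(1−α)), so the ratio is [ (s_M/(n + δ)_M) / (s_O/(n + δ)_O) ]^1.9231.
s_M/(n + δ)_M = 0.20/0.129 = 1.5504; s_O/(n + δ)_O = 0.20/0.140 = 1.4286.
Ratio = (1.5504/1.4286)^1.9231 = 1.0853^1.9231 ≈ 1.1705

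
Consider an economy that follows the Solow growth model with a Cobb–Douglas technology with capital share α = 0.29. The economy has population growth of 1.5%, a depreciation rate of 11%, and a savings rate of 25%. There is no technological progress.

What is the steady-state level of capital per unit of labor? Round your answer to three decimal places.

At the steady state, Δk = 0, so s·k^α = (n + δ)·k.
Rearranging, k^(1−α) = s / (n + δ).
k^0.71 = 0.25 / (0.015 + 0.110) = 0.25 / 0.125 = 2.0000
k* = 2.0000^(1/0.71) ≈ 2.6545

k* = 2.655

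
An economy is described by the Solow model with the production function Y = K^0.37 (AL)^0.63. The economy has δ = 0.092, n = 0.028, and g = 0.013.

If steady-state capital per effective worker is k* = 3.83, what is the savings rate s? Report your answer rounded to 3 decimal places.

s ≈ 0.310

At the steady state, Δk = 0, so s·k^α = (n + g + δ)·k.
So s / (n + g + δ) = (k*)^(1−α) = 3.83^0.63 = 2.3303.
Therefore s = 2.3303 × (n + g + δ) = 2.3303 × 0.133 = 0.3099.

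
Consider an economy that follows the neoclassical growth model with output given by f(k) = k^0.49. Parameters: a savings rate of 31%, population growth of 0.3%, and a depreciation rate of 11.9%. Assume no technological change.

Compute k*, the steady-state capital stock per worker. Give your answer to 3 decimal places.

k* ≈ 6.225

In steady state, investment equals break-even investment: s·k^α = (n + δ)·k.
Dividing both sides by k: k^(1−α) = s / (n + δ).
k^0.51 = 0.31 / (0.003 + 0.119) = 0.31 / 0.122 = 2.5410
k* = 2.5410^(1/0.51) ≈ 6.2248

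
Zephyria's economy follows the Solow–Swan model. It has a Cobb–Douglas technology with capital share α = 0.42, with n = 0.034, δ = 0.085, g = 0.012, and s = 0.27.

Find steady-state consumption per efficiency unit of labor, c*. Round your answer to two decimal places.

c* ≈ 1.23

In steady state, investment equals break-even investment: s·k^α = (n + g + δ)·k.
Rearranging, k^(1−α) = s / (n + g + δ).
k^0.58 = 0.27 / (0.034 + 0.012 + 0.085) = 0.27 / 0.131 = 2.0611
k* = 2.0611^(1/0.58) ≈ 3.4798
y* = (k*)^α = 3.4798^0.42 ≈ 1.6883
c* = (1 − s)·y* = (1 − 0.27) × 1.6883 ≈ 1.2325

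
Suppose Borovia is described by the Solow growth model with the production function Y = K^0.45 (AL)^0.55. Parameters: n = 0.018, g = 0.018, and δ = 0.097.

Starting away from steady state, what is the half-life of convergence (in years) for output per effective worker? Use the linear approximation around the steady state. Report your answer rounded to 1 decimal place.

Near the steady state the convergence rate is λ = (1 − α)(n + g + δ).
λ = (1 − 0.45) × 0.133 = 0.55 × 0.133 = 0.07315
Half-life = ln 2 / λ = 0.6931 / 0.07315 ≈ 9.48 years

t_½ ≈ 9.5 years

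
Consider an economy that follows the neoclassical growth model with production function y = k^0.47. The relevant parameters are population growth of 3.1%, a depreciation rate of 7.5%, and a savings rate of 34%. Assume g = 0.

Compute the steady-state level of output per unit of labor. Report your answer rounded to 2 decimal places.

Steady state requires s·f(k) = (n + δ)·k, i.e. s·k^α = (n + δ)·k.
Dividing both sides by k: k^(1−α) = s / (n + δ).
k^0.53 = 0.34 / (0.031 + 0.075) = 0.34 / 0.106 = 3.2075
k* = 3.2075^(1/0.53) ≈ 9.0164
y* = (k*)^α = 9.0164^0.47 ≈ 2.8110

y* ≈ 2.81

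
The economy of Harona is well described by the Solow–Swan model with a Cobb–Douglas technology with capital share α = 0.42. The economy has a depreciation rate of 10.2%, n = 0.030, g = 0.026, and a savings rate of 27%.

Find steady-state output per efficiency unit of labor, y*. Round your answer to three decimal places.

Steady state requires s·f(k) = (n + g + δ)·k, i.e. s·k^α = (n + g + δ)·k.
Dividing both sides by k: k^(1−α) = s / (n + g + δ).
k^0.58 = 0.27 / (0.030 + 0.026 + 0.102) = 0.27 / 0.158 = 1.7089
k* = 1.7089^(1/0.58) ≈ 2.5190
y* = (k*)^α = 2.5190^0.42 ≈ 1.4741

y* ≈ 1.474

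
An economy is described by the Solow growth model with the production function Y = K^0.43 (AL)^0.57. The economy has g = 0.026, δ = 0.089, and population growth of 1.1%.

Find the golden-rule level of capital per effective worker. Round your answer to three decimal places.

k_gold ≈ 8.615

The golden rule sets f'(k) = n + g + δ, i.e. α·k^(α−1) = n + g + δ.
So k^(1−α) = α / (n + g + δ) = 0.43 / 0.126 = 3.4127.
k_gold = 3.4127^(1/0.57) ≈ 8.6151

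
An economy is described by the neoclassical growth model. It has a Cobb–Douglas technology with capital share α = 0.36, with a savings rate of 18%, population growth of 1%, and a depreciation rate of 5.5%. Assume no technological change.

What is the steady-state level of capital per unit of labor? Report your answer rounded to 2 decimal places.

In steady state, investment equals break-even investment: s·k^α = (n + δ)·k.
Dividing both sides by k: k^(1−α) = s / (n + δ).
k^0.64 = 0.18 / (0.010 + 0.055) = 0.18 / 0.065 = 2.7692
k* = 2.7692^(1/0.64) ≈ 4.9111

k* ≈ 4.91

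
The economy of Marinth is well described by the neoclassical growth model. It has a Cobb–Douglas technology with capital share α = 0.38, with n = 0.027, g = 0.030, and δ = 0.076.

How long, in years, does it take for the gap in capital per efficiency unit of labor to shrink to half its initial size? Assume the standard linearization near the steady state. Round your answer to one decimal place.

half-life ≈ 8.4 years

Near the steady state the convergence rate is λ = (1 − α)(n + g + δ).
λ = (1 − 0.38) × 0.133 = 0.62 × 0.133 = 0.08246
Half-life = ln 2 / λ = 0.6931 / 0.08246 ≈ 8.41 years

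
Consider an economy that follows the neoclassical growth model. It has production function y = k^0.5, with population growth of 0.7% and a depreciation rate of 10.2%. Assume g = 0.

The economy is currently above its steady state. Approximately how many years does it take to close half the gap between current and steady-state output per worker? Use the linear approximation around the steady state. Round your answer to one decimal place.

t_½ ≈ 12.7 years

Near the steady state the convergence rate is λ = (1 − α)(n + δ).
λ = (1 − 0.5) × 0.109 = 0.5 × 0.109 = 0.0545
Half-life = ln 2 / λ = 0.6931 / 0.0545 ≈ 12.72 years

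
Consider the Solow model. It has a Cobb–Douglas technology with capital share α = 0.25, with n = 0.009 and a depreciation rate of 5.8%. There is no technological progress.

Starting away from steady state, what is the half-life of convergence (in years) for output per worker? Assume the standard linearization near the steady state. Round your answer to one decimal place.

Near the steady state the convergence rate is λ = (1 − α)(n + δ).
λ = (1 − 0.25) × 0.067 = 0.75 × 0.067 = 0.05025
Half-life = ln 2 / λ = 0.6931 / 0.05025 ≈ 13.79 years

t_½ ≈ 13.8 years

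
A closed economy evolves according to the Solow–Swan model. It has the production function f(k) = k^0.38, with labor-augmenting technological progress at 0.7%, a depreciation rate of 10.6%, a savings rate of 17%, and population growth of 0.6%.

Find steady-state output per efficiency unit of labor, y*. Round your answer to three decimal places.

y* = 1.244

Steady state requires s·f(k) = (n + g + δ)·k, i.e. s·k^α = (n + g + δ)·k.
Rearranging, k^(1−α) = s / (n + g + δ).
k^0.62 = 0.17 / (0.006 + 0.007 + 0.106) = 0.17 / 0.119 = 1.4286
k* = 1.4286^(1/0.62) ≈ 1.7777
y* = (k*)^α = 1.7777^0.38 ≈ 1.2444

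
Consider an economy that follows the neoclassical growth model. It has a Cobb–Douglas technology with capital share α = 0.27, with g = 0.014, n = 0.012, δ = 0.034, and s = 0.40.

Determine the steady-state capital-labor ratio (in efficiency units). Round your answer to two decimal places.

k* = 13.45

In steady state, investment equals break-even investment: s·k^α = (n + g + δ)·k.
Dividing both sides by k: k^(1−α) = s / (n + g + δ).
k^0.73 = 0.40 / (0.012 + 0.014 + 0.034) = 0.40 / 0.060 = 6.6667
k* = 6.6667^(1/0.73) ≈ 13.4476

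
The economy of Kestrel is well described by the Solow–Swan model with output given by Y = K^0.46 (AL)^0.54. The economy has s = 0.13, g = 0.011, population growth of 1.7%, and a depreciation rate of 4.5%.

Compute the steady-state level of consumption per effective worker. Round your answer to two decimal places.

At the steady state, Δk = 0, so s·k^α = (n + g + δ)·k.
Rearranging, k^(1−α) = s / (n + g + δ).
k^0.54 = 0.13 / (0.017 + 0.011 + 0.045) = 0.13 / 0.073 = 1.7808
k* = 1.7808^(1/0.54) ≈ 2.9114
y* = (k*)^α = 2.9114^0.46 ≈ 1.6349
c* = (1 − s)·y* = (1 − 0.13) × 1.6349 ≈ 1.4224

c* = 1.42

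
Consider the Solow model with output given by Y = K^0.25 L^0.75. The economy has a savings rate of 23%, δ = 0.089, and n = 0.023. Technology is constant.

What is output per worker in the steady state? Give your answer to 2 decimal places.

In steady state, investment equals break-even investment: s·k^α = (n + δ)·k.
Dividing both sides by k: k^(1−α) = s / (n + δ).
k^0.75 = 0.23 / (0.023 + 0.089) = 0.23 / 0.112 = 2.0536
k* = 2.0536^(1/0.75) ≈ 2.6103
y* = (k*)^α = 2.6103^0.25 ≈ 1.2711

y* = 1.27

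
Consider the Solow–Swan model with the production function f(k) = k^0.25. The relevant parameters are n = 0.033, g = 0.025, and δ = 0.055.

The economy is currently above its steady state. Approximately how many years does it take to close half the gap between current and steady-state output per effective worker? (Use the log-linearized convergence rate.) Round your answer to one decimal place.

about 8.2 years

Near the steady state the convergence rate is λ = (1 − α)(n + g + δ).
λ = (1 − 0.25) × 0.113 = 0.75 × 0.113 = 0.08475
Half-life = ln 2 / λ = 0.6931 / 0.08475 ≈ 8.18 years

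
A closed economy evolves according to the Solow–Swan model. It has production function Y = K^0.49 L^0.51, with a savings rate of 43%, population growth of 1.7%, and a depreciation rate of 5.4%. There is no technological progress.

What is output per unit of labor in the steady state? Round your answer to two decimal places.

y* = 5.64

In steady state, investment equals break-even investment: s·k^α = (n + δ)·k.
Rearranging, k^(1−α) = s / (n + δ).
k^0.51 = 0.43 / (0.017 + 0.054) = 0.43 / 0.071 = 6.0563
k* = 6.0563^(1/0.51) ≈ 34.1775
y* = (k*)^α = 34.1775^0.49 ≈ 5.6433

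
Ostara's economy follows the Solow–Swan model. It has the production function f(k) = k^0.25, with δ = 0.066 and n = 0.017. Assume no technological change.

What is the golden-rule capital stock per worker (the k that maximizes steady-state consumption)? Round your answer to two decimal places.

The golden rule sets f'(k) = n + δ, i.e. α·k^(α−1) = n + δ.
So k^(1−α) = α / (n + δ) = 0.25 / 0.083 = 3.0120.
k_gold = 3.0120^(1/0.75) ≈ 4.3498

k_gold ≈ 4.35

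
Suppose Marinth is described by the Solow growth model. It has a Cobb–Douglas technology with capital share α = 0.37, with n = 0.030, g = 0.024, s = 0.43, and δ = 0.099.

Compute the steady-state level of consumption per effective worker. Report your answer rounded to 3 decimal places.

c* ≈ 1.046

At the steady state, Δk = 0, so s·k^α = (n + g + δ)·k.
Rearranging, k^(1−α) = s / (n + g + δ).
k^0.63 = 0.43 / (0.030 + 0.024 + 0.099) = 0.43 / 0.153 = 2.8105
k* = 2.8105^(1/0.63) ≈ 5.1565
y* = (k*)^α = 5.1565^0.37 ≈ 1.8347
c* = (1 − s)·y* = (1 − 0.43) × 1.8347 ≈ 1.0458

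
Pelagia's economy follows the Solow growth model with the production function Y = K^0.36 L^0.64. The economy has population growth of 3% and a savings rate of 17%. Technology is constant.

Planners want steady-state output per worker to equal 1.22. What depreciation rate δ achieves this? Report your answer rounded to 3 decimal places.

Steady state requires s·f(k) = (n + δ)·k, i.e. s·k^α = (n + δ)·k.
Since y* = [s/(n + δ)]^(α/(1−α)), we have s/(n + δ) = (y*)^((1−α)/α) = 1.22^1.7778 = 1.4241.
Therefore n + δ = s / 1.4241 = 0.17 / 1.4241 = 0.1194, so δ = 0.1194 − 0.030 = 0.0894.

δ ≈ 0.089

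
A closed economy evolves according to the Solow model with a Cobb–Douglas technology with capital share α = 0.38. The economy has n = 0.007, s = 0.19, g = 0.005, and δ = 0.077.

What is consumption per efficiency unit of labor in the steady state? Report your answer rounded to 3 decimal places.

c* = 1.289

Steady state requires s·f(k) = (n + g + δ)·k, i.e. s·k^α = (n + g + δ)·k.
Dividing both sides by k: k^(1−α) = s / (n + g + δ).
k^0.62 = 0.19 / (0.007 + 0.005 + 0.077) = 0.19 / 0.089 = 2.1348
k* = 2.1348^(1/0.62) ≈ 3.3980
y* = (k*)^α = 3.3980^0.38 ≈ 1.5917
c* = (1 − s)·y* = (1 − 0.19) × 1.5917 ≈ 1.2893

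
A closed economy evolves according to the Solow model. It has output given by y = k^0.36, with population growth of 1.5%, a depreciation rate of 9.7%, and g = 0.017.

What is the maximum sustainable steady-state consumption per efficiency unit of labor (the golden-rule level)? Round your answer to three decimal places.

c_gold ≈ 1.140

At the golden rule, f'(k) = n + g + δ, so α·k^(α−1) = n + g + δ and k_gold = (α/(n + g + δ))^(1/(1−α)).
k_gold = (0.36/0.129)^(1/0.64) = 2.7907^1.5625 ≈ 4.9708
c_gold = f(k_gold) − (n + g + δ)·k_gold = 1.7812 − 0.129×4.9708 ≈ 1.1400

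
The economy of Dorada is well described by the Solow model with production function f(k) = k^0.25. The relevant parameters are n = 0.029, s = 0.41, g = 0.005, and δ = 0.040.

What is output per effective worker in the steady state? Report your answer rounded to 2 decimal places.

y* = 1.77

At the steady state, Δk = 0, so s·k^α = (n + g + δ)·k.
Dividing both sides by k: k^(1−α) = s / (n + g + δ).
k^0.75 = 0.41 / (0.029 + 0.005 + 0.040) = 0.41 / 0.074 = 5.5405
k* = 5.5405^(1/0.75) ≈ 9.8039
y* = (k*)^α = 9.8039^0.25 ≈ 1.7695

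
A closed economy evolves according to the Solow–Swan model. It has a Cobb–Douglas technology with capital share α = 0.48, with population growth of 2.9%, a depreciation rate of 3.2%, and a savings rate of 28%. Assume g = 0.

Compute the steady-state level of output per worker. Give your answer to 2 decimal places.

Steady state requires s·f(k) = (n + δ)·k, i.e. s·k^α = (n + δ)·k.
Rearranging, k^(1−α) = s / (n + δ).
k^0.52 = 0.28 / (0.029 + 0.032) = 0.28 / 0.061 = 4.5902
k* = 4.5902^(1/0.52) ≈ 18.7393
y* = (k*)^α = 18.7393^0.48 ≈ 4.0825

y* = 4.08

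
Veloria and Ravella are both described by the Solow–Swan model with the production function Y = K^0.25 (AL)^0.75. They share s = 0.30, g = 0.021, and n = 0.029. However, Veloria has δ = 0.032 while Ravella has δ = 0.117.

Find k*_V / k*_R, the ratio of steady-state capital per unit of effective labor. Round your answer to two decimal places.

ratio ≈ 2.58

Steady-state k* = [s/(n + g + δ)]^(1/(1−α)), so the ratio is [ (s_V/(n + g + δ)_V) / (s_R/(n + g + δ)_R) ]^1.3333.
s_V/(n + g + δ)_V = 0.30/0.082 = 3.6585; s_R/(n + g + δ)_R = 0.30/0.167 = 1.7964.
Ratio = (3.6585/1.7964)^1.3333 = 2.0366^1.3333 ≈ 2.5815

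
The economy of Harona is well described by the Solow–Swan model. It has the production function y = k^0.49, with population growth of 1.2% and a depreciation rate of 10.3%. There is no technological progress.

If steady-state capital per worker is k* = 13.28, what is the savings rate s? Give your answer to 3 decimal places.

s ≈ 0.430

Steady state requires s·f(k) = (n + δ)·k, i.e. s·k^α = (n + δ)·k.
So s / (n + δ) = (k*)^(1−α) = 13.28^0.51 = 3.7397.
Therefore s = 3.7397 × (n + δ) = 3.7397 × 0.115 = 0.4301.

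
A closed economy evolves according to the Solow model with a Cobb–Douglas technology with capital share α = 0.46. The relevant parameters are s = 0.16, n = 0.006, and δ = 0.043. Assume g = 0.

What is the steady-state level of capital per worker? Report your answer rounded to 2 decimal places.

k* = 8.95

In steady state, investment equals break-even investment: s·k^α = (n + δ)·k.
Rearranging, k^(1−α) = s / (n + δ).
k^0.54 = 0.16 / (0.006 + 0.043) = 0.16 / 0.049 = 3.2653
k* = 3.2653^(1/0.54) ≈ 8.9477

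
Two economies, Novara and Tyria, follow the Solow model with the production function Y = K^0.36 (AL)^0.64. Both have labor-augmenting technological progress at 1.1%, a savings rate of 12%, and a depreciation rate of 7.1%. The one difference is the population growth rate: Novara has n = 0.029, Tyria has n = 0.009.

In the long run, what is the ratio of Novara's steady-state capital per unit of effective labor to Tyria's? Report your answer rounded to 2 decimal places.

Steady-state k* = [s/(n + g + δ)]^(1/(1−α)), so the ratio is [ (s_N/(n + g + δ)_N) / (s_T/(n + g + δ)_T) ]^1.5625.
s_N/(n + g + δ)_N = 0.12/0.111 = 1.0811; s_T/(n + g + δ)_T = 0.12/0.091 = 1.3187.
Ratio = (1.0811/1.3187)^1.5625 = 0.8198^1.5625 ≈ 0.7331

k*_N / k*_T ≈ 0.73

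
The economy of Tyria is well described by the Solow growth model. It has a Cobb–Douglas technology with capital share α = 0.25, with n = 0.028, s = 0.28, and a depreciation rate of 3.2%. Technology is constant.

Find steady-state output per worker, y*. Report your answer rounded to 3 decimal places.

y* = 1.671

Steady state requires s·f(k) = (n + δ)·k, i.e. s·k^α = (n + δ)·k.
Rearranging, k^(1−α) = s / (n + δ).
k^0.75 = 0.28 / (0.028 + 0.032) = 0.28 / 0.060 = 4.6667
k* = 4.6667^(1/0.75) ≈ 7.7985
y* = (k*)^α = 7.7985^0.25 ≈ 1.6711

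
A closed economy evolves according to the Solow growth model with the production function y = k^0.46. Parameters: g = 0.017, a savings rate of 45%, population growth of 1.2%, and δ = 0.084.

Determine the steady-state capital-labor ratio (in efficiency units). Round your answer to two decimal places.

k* ≈ 12.92

At the steady state, Δk = 0, so s·k^α = (n + g + δ)·k.
Rearranging, k^(1−α) = s / (n + g + δ).
k^0.54 = 0.45 / (0.012 + 0.017 + 0.084) = 0.45 / 0.113 = 3.9823
k* = 3.9823^(1/0.54) ≈ 12.9229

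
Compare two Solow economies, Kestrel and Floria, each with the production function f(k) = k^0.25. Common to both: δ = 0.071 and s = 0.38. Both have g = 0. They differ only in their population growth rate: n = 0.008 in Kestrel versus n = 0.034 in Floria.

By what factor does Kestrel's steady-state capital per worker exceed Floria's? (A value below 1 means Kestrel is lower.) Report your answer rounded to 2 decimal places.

Steady-state k* = [s/(n + δ)]^(1/(1−α)), so the ratio is [ (s_K/(n + δ)_K) / (s_F/(n + δ)_F) ]^1.3333.
s_K/(n + δ)_K = 0.38/0.079 = 4.8101; s_F/(n + δ)_F = 0.38/0.105 = 3.6190.
Ratio = (4.8101/3.6190)^1.3333 = 1.3291^1.3333 ≈ 1.4613

ratio ≈ 1.46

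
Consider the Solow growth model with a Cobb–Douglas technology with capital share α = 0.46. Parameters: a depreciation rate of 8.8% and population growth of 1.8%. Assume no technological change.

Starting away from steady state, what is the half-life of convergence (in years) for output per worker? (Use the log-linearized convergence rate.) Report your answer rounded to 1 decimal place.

t_½ ≈ 12.1 years

Near the steady state the convergence rate is λ = (1 − α)(n + δ).
λ = (1 − 0.46) × 0.106 = 0.54 × 0.106 = 0.05724
Half-life = ln 2 / λ = 0.6931 / 0.05724 ≈ 12.11 years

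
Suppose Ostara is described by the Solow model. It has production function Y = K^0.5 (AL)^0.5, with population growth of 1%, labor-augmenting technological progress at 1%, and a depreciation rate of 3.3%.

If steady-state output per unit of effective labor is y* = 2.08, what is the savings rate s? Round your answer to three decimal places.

At the steady state, Δk = 0, so s·k^α = (n + g + δ)·k.
Since y* = [s/(n + g + δ)]^(α/(1−α)), we have s/(n + g + δ) = (y*)^((1−α)/α) = 2.08^1 = 2.0800.
Therefore s = 2.0800 × (n + g + δ) = 2.0800 × 0.053 = 0.1102.

s ≈ 0.110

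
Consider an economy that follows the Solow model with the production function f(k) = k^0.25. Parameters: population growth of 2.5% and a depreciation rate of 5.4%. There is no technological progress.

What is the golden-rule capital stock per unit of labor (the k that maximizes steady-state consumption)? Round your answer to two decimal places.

The golden rule sets f'(k) = n + δ, i.e. α·k^(α−1) = n + δ.
So k^(1−α) = α / (n + δ) = 0.25 / 0.079 = 3.1646.
k_gold = 3.1646^(1/0.75) ≈ 4.6461

k_gold ≈ 4.65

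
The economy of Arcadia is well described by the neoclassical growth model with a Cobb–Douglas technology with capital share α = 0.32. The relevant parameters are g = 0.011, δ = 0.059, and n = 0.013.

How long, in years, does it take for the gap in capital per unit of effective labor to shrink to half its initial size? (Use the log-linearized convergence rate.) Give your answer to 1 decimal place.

half-life ≈ 12.3 years

Near the steady state the convergence rate is λ = (1 − α)(n + g + δ).
λ = (1 − 0.32) × 0.083 = 0.68 × 0.083 = 0.05644
Half-life = ln 2 / λ = 0.6931 / 0.05644 ≈ 12.28 years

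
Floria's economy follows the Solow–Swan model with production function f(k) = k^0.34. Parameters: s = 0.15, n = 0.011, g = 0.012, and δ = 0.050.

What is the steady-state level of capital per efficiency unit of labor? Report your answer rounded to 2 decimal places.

k* = 2.98

In steady state, investment equals break-even investment: s·k^α = (n + g + δ)·k.
Rearranging, k^(1−α) = s / (n + g + δ).
k^0.66 = 0.15 / (0.011 + 0.012 + 0.050) = 0.15 / 0.073 = 2.0548
k* = 2.0548^(1/0.66) ≈ 2.9778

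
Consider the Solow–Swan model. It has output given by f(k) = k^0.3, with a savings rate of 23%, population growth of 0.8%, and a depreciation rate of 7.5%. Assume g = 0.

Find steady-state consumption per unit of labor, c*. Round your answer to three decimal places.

In steady state, investment equals break-even investment: s·k^α = (n + δ)·k.
Rearranging, k^(1−α) = s / (n + δ).
k^0.7 = 0.23 / (0.008 + 0.075) = 0.23 / 0.083 = 2.7711
k* = 2.7711^(1/0.7) ≈ 4.2890
y* = (k*)^α = 4.2890^0.3 ≈ 1.5478
c* = (1 − s)·y* = (1 − 0.23) × 1.5478 ≈ 1.1918

c* = 1.192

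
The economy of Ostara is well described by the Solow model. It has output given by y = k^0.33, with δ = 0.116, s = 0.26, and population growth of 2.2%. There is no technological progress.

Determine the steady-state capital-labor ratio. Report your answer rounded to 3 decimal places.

Steady state requires s·f(k) = (n + δ)·k, i.e. s·k^α = (n + δ)·k.
Dividing both sides by k: k^(1−α) = s / (n + δ).
k^0.67 = 0.26 / (0.022 + 0.116) = 0.26 / 0.138 = 1.8841
k* = 1.8841^(1/0.67) ≈ 2.5740

k* ≈ 2.574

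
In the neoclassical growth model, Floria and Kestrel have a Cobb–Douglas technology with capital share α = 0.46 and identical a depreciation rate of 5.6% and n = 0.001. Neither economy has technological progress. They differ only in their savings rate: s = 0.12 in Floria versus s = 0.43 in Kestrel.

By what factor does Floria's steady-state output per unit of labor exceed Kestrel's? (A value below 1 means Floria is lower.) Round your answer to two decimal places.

ratio ≈ 0.34

Steady-state y* = [s/(n + δ)]^(α/(1−α)), so the ratio is [ (s_F/(n + δ)_F) / (s_K/(n + δ)_K) ]^0.8519.
s_F/(n + δ)_F = 0.12/0.057 = 2.1053; s_K/(n + δ)_K = 0.43/0.057 = 7.5439.
Ratio = (2.1053/7.5439)^0.8519 = 0.2791^0.8519 ≈ 0.3372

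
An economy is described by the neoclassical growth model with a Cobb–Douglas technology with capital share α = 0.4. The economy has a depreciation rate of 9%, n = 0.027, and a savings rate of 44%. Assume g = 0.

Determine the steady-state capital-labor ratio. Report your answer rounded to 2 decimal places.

k* = 9.09

At the steady state, Δk = 0, so s·k^α = (n + δ)·k.
Rearranging, k^(1−α) = s / (n + δ).
k^0.6 = 0.44 / (0.027 + 0.090) = 0.44 / 0.117 = 3.7607
k* = 3.7607^(1/0.6) ≈ 9.0945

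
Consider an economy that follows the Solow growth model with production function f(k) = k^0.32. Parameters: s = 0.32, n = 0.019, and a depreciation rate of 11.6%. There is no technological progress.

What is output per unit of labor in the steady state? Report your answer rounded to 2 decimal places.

Steady state requires s·f(k) = (n + δ)·k, i.e. s·k^α = (n + δ)·k.
Rearranging, k^(1−α) = s / (n + δ).
k^0.68 = 0.32 / (0.019 + 0.116) = 0.32 / 0.135 = 2.3704
k* = 2.3704^(1/0.68) ≈ 3.5580
y* = (k*)^α = 3.5580^0.32 ≈ 1.5010

y* = 1.50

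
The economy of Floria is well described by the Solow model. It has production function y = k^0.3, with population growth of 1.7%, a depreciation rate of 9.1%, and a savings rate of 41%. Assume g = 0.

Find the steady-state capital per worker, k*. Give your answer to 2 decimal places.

At the steady state, Δk = 0, so s·k^α = (n + δ)·k.
Dividing both sides by k: k^(1−α) = s / (n + δ).
k^0.7 = 0.41 / (0.017 + 0.091) = 0.41 / 0.108 = 3.7963
k* = 3.7963^(1/0.7) ≈ 6.7245

k* = 6.72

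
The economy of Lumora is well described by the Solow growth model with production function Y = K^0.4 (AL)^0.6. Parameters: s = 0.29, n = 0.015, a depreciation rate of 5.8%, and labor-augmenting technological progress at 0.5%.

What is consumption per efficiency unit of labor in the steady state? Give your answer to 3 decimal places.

c* = 1.704

At the steady state, Δk = 0, so s·k^α = (n + g + δ)·k.
Rearranging, k^(1−α) = s / (n + g + δ).
k^0.6 = 0.29 / (0.015 + 0.005 + 0.058) = 0.29 / 0.078 = 3.7179
k* = 3.7179^(1/0.6) ≈ 8.9227
y* = (k*)^α = 8.9227^0.4 ≈ 2.3999
c* = (1 − s)·y* = (1 − 0.29) × 2.3999 ≈ 1.7039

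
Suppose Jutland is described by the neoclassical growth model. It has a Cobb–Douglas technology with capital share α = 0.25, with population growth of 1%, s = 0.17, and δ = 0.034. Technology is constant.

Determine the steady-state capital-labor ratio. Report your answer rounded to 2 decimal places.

k* = 6.06

Steady state requires s·f(k) = (n + δ)·k, i.e. s·k^α = (n + δ)·k.
Dividing both sides by k: k^(1−α) = s / (n + δ).
k^0.75 = 0.17 / (0.010 + 0.034) = 0.17 / 0.044 = 3.8636
k* = 3.8636^(1/0.75) ≈ 6.0626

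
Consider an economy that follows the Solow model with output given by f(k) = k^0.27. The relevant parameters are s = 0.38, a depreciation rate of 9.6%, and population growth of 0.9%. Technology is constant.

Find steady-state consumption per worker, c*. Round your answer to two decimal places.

c* ≈ 1.00

In steady state, investment equals break-even investment: s·k^α = (n + δ)·k.
Rearranging, k^(1−α) = s / (n + δ).
k^0.73 = 0.38 / (0.009 + 0.096) = 0.38 / 0.105 = 3.6190
k* = 3.6190^(1/0.73) ≈ 5.8236
y* = (k*)^α = 5.8236^0.27 ≈ 1.6092
c* = (1 − s)·y* = (1 − 0.38) × 1.6092 ≈ 0.9977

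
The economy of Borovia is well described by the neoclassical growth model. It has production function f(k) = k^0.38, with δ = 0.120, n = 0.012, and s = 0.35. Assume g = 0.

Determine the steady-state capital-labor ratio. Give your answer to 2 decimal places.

k* = 4.82

In steady state, investment equals break-even investment: s·k^α = (n + δ)·k.
Dividing both sides by k: k^(1−α) = s / (n + δ).
k^0.62 = 0.35 / (0.012 + 0.120) = 0.35 / 0.132 = 2.6515
k* = 2.6515^(1/0.62) ≈ 4.8200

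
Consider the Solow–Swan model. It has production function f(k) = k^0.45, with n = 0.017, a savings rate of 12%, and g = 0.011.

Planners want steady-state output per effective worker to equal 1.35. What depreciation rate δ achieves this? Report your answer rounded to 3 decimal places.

δ ≈ 0.055

At the steady state, Δk = 0, so s·k^α = (n + g + δ)·k.
Since y* = [s/(n + g + δ)]^(α/(1−α)), we have s/(n + g + δ) = (y*)^((1−α)/α) = 1.35^1.2222 = 1.4431.
Therefore n + g + δ = s / 1.4431 = 0.12 / 1.4431 = 0.0832, so δ = 0.0832 − 0.028 = 0.0552.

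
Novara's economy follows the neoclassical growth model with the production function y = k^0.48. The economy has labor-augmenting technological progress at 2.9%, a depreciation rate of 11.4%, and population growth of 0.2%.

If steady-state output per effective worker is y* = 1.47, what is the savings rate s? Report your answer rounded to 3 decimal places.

s ≈ 0.220

In steady state, investment equals break-even investment: s·k^α = (n + g + δ)·k.
Since y* = [s/(n + g + δ)]^(α/(1−α)), we have s/(n + g + δ) = (y*)^((1−α)/α) = 1.47^1.0833 = 1.5179.
Therefore s = 1.5179 × (n + g + δ) = 1.5179 × 0.145 = 0.2201.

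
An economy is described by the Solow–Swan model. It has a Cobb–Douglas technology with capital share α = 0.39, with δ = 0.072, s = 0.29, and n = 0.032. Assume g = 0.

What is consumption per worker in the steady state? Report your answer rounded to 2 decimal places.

Steady state requires s·f(k) = (n + δ)·k, i.e. s·k^α = (n + δ)·k.
Rearranging, k^(1−α) = s / (n + δ).
k^0.61 = 0.29 / (0.032 + 0.072) = 0.29 / 0.104 = 2.7885
k* = 2.7885^(1/0.61) ≈ 5.3718
y* = (k*)^α = 5.3718^0.39 ≈ 1.9264
c* = (1 − s)·y* = (1 − 0.29) × 1.9264 ≈ 1.3677

c* = 1.37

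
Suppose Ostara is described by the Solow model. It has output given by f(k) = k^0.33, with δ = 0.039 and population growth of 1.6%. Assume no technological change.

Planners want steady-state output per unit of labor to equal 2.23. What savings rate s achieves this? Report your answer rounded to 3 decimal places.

At the steady state, Δk = 0, so s·k^α = (n + δ)·k.
Since y* = [s/(n + δ)]^(α/(1−α)), we have s/(n + δ) = (y*)^((1−α)/α) = 2.23^2.0303 = 5.0952.
Therefore s = 5.0952 × (n + δ) = 5.0952 × 0.055 = 0.2802.

s ≈ 0.280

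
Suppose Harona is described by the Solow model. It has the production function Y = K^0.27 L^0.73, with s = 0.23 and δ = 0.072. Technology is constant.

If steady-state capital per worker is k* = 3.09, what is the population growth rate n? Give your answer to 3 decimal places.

n ≈ 0.029

At the steady state, Δk = 0, so s·k^α = (n + δ)·k.
So s / (n + δ) = (k*)^(1−α) = 3.09^0.73 = 2.2786.
Therefore n + δ = s / 2.2786 = 0.23 / 2.2786 = 0.1009, so n = 0.1009 − 0.072 = 0.0289.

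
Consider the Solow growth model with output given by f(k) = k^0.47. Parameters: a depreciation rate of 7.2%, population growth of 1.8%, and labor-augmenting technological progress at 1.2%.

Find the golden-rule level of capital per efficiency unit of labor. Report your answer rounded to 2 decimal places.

k_gold ≈ 17.86

The golden rule sets f'(k) = n + g + δ, i.e. α·k^(α−1) = n + g + δ.
So k^(1−α) = α / (n + g + δ) = 0.47 / 0.102 = 4.6078.
k_gold = 4.6078^(1/0.53) ≈ 17.8597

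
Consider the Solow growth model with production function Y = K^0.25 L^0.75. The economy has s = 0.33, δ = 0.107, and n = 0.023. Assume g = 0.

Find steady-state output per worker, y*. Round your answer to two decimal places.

y* = 1.36

In steady state, investment equals break-even investment: s·k^α = (n + δ)·k.
Dividing both sides by k: k^(1−α) = s / (n + δ).
k^0.75 = 0.33 / (0.023 + 0.107) = 0.33 / 0.130 = 2.5385
k* = 2.5385^(1/0.75) ≈ 3.4629
y* = (k*)^α = 3.4629^0.25 ≈ 1.3641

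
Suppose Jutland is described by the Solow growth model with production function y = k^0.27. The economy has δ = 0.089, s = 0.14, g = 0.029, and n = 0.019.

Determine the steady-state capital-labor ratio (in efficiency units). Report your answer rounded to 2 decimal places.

k* ≈ 1.03

In steady state, investment equals break-even investment: s·k^α = (n + g + δ)·k.
Dividing both sides by k: k^(1−α) = s / (n + g + δ).
k^0.73 = 0.14 / (0.019 + 0.029 + 0.089) = 0.14 / 0.137 = 1.0219
k* = 1.0219^(1/0.73) ≈ 1.0301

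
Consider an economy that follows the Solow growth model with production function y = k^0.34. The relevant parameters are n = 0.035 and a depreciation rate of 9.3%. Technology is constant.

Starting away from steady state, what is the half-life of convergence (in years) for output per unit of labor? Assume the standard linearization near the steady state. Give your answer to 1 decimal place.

Near the steady state the convergence rate is λ = (1 − α)(n + δ).
λ = (1 − 0.34) × 0.128 = 0.66 × 0.128 = 0.08448
Half-life = ln 2 / λ = 0.6931 / 0.08448 ≈ 8.20 years

t_½ ≈ 8.2 years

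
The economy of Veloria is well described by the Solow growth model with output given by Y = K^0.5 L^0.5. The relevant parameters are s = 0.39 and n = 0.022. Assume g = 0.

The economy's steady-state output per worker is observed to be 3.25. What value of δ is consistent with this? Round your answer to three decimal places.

At the steady state, Δk = 0, so s·k^α = (n + δ)·k.
Since y* = [s/(n + δ)]^(α/(1−α)), we have s/(n + δ) = (y*)^((1−α)/α) = 3.25^1 = 3.2500.
Therefore n + δ = s / 3.2500 = 0.39 / 3.2500 = 0.1200, so δ = 0.1200 − 0.022 = 0.0980.

δ ≈ 0.098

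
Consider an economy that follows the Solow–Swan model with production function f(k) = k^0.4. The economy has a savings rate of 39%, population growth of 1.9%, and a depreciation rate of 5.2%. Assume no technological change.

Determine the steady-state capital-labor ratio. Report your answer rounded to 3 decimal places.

k* = 17.101

In steady state, investment equals break-even investment: s·k^α = (n + δ)·k.
Rearranging, k^(1−α) = s / (n + δ).
k^0.6 = 0.39 / (0.019 + 0.052) = 0.39 / 0.071 = 5.4930
k* = 5.4930^(1/0.6) ≈ 17.1008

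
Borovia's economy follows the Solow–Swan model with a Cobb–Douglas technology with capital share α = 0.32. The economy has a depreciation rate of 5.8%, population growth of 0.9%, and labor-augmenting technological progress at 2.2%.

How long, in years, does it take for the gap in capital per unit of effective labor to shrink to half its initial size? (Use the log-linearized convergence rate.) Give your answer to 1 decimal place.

about 11.5 years

Near the steady state the convergence rate is λ = (1 − α)(n + g + δ).
λ = (1 − 0.32) × 0.089 = 0.68 × 0.089 = 0.06052
Half-life = ln 2 / λ = 0.6931 / 0.06052 ≈ 11.45 years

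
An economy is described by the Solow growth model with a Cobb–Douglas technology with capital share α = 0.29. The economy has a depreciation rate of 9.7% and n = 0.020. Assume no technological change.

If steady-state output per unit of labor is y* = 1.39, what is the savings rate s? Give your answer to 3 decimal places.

In steady state, investment equals break-even investment: s·k^α = (n + δ)·k.
Since y* = [s/(n + δ)]^(α/(1−α)), we have s/(n + δ) = (y*)^((1−α)/α) = 1.39^2.4483 = 2.2395.
Therefore s = 2.2395 × (n + δ) = 2.2395 × 0.117 = 0.2620.

s ≈ 0.262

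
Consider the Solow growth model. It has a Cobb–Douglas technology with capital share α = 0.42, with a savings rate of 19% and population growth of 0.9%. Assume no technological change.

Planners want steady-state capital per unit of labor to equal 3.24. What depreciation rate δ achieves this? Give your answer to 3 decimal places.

At the steady state, Δk = 0, so s·k^α = (n + δ)·k.
So s / (n + δ) = (k*)^(1−α) = 3.24^0.58 = 1.9775.
Therefore n + δ = s / 1.9775 = 0.19 / 1.9775 = 0.0961, so δ = 0.0961 − 0.009 = 0.0871.

δ ≈ 0.087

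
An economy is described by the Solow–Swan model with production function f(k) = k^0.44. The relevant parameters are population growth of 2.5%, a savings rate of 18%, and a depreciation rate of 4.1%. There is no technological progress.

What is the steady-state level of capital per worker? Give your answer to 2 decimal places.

At the steady state, Δk = 0, so s·k^α = (n + δ)·k.
Dividing both sides by k: k^(1−α) = s / (n + δ).
k^0.56 = 0.18 / (0.025 + 0.041) = 0.18 / 0.066 = 2.7273
k* = 2.7273^(1/0.56) ≈ 5.9992

k* = 6.00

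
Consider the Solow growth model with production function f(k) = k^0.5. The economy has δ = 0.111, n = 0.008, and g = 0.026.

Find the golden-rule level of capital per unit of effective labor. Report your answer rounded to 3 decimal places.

The golden rule sets f'(k) = n + g + δ, i.e. α·k^(α−1) = n + g + δ.
So k^(1−α) = α / (n + g + δ) = 0.5 / 0.145 = 3.4483.
k_gold = 3.4483^(1/0.5) ≈ 11.8908

k_gold ≈ 11.891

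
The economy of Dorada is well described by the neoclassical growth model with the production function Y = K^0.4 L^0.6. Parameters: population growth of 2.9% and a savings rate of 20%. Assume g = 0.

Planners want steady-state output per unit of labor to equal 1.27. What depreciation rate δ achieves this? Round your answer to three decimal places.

δ ≈ 0.111

Steady state requires s·f(k) = (n + δ)·k, i.e. s·k^α = (n + δ)·k.
Since y* = [s/(n + δ)]^(α/(1−α)), we have s/(n + δ) = (y*)^((1−α)/α) = 1.27^1.5 = 1.4312.
Therefore n + δ = s / 1.4312 = 0.20 / 1.4312 = 0.1397, so δ = 0.1397 − 0.029 = 0.1107.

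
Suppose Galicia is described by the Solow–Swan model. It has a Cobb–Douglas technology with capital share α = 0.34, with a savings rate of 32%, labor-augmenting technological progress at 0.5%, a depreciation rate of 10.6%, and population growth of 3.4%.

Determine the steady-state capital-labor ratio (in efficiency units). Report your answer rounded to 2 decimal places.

At the steady state, Δk = 0, so s·k^α = (n + g + δ)·k.
Rearranging, k^(1−α) = s / (n + g + δ).
k^0.66 = 0.32 / (0.034 + 0.005 + 0.106) = 0.32 / 0.145 = 2.2069
k* = 2.2069^(1/0.66) ≈ 3.3180

k* = 3.32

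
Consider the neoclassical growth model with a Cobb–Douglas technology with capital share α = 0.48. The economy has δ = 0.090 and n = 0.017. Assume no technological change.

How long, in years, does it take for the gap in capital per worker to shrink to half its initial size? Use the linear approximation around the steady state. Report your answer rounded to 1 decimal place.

Near the steady state the convergence rate is λ = (1 − α)(n + δ).
λ = (1 − 0.48) × 0.107 = 0.52 × 0.107 = 0.05564
Half-life = ln 2 / λ = 0.6931 / 0.05564 ≈ 12.46 years

t_½ ≈ 12.5 years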